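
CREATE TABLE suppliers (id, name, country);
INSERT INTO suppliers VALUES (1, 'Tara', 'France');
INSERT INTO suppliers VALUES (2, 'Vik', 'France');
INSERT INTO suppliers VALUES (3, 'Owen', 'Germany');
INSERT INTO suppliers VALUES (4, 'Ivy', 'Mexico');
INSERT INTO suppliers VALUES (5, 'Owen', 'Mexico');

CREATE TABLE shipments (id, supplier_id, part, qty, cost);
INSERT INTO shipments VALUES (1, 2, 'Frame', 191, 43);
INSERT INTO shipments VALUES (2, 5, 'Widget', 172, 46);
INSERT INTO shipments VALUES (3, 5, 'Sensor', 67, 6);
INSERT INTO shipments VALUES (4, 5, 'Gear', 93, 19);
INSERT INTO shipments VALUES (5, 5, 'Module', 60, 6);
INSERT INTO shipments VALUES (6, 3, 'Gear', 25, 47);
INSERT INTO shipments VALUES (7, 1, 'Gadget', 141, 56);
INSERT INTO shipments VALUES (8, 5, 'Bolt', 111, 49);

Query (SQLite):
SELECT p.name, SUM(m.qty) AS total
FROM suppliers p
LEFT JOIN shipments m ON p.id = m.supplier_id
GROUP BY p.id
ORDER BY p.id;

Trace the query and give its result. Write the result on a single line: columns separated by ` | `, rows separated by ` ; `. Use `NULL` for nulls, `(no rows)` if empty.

Tara | 141 ; Vik | 191 ; Owen | 25 ; Ivy | NULL ; Owen | 503

LEFT JOIN keeps every suppliers row; unmatched ones get NULL for shipments columns.
Group by suppliers.id and compute SUM(m.qty). SUM over an all-NULL group is NULL.
  1: ids {7} → SUM(m.qty)=141
  2: ids {1} → SUM(m.qty)=191
  3: ids {6} → SUM(m.qty)=25
  4: ids {—} → SUM(m.qty)=NULL
  5: ids {2, 3, 4, 5, 8} → SUM(m.qty)=503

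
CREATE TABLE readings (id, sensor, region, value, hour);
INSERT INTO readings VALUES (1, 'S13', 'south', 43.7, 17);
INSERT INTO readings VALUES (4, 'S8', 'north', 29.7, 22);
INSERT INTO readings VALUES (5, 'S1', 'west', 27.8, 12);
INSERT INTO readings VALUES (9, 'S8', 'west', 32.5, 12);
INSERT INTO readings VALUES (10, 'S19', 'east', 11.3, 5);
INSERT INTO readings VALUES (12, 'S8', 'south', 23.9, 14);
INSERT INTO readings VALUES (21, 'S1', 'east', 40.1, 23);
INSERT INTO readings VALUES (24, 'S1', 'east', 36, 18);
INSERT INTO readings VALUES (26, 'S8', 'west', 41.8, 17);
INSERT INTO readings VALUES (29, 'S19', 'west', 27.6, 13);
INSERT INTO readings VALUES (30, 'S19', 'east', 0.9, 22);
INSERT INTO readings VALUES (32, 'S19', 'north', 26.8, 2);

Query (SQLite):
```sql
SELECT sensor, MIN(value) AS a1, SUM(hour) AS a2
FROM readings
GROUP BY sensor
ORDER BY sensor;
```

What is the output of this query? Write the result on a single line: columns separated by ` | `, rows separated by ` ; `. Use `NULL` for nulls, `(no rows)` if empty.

S1 | 27.8 | 53 ; S13 | 43.7 | 17 ; S19 | 0.9 | 42 ; S8 | 23.9 | 65

Group readings by sensor.
Per group compute: MIN(value), SUM(hour).
  S1: ids {5, 21, 24} → MIN(value)=27.8, SUM(hour)=53
  S13: ids {1} → MIN(value)=43.7, SUM(hour)=17
  S19: ids {10, 29, 30, 32} → MIN(value)=0.9, SUM(hour)=42
  S8: ids {4, 9, 12, 26} → MIN(value)=23.9, SUM(hour)=65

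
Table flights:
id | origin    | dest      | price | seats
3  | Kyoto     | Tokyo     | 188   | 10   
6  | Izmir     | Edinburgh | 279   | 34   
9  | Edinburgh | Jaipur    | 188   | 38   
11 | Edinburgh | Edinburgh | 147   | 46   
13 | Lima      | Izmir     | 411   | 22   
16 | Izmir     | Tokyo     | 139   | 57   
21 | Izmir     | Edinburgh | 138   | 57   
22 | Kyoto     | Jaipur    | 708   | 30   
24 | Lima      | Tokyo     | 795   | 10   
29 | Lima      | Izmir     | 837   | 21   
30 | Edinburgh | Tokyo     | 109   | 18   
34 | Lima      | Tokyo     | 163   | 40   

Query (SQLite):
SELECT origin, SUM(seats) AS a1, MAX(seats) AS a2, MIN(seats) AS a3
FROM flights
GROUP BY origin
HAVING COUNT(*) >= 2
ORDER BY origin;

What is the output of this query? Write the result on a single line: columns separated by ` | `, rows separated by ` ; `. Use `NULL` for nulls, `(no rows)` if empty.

Group flights by origin.
Per group compute: SUM(seats), MAX(seats), MIN(seats).
HAVING: drop groups with fewer than 2 rows.
  Edinburgh: ids {9, 11, 30} → SUM(seats)=102, MAX(seats)=46, MIN(seats)=18
  Izmir: ids {6, 16, 21} → SUM(seats)=148, MAX(seats)=57, MIN(seats)=34
  Kyoto: ids {3, 22} → SUM(seats)=40, MAX(seats)=30, MIN(seats)=10
  Lima: ids {13, 24, 29, 34} → SUM(seats)=93, MAX(seats)=40, MIN(seats)=10

Edinburgh | 102 | 46 | 18 ; Izmir | 148 | 57 | 34 ; Kyoto | 40 | 30 | 10 ; Lima | 93 | 40 | 10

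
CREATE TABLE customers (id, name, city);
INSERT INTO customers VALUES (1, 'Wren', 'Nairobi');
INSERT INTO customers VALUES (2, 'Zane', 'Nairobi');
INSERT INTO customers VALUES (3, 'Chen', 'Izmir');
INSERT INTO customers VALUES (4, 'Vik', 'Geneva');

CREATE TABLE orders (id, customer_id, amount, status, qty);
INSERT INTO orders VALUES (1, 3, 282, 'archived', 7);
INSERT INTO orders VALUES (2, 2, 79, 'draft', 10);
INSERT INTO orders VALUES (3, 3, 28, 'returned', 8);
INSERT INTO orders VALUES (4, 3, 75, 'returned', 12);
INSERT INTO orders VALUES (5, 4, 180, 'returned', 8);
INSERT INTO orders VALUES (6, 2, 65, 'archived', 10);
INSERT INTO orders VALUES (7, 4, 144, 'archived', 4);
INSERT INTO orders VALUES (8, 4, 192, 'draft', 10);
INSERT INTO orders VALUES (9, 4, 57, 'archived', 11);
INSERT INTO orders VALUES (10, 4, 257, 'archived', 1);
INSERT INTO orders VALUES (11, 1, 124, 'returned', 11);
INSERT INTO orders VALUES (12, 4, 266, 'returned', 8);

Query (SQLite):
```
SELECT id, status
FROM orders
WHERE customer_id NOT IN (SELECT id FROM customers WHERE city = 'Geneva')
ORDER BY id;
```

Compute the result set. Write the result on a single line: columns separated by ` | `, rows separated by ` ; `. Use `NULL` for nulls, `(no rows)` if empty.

1 | archived ; 2 | draft ; 3 | returned ; 4 | returned ; 6 | archived ; 11 | returned

Inner query: customers.id where city = 'Geneva'.
Outer: keep orders rows whose customer_id is not in that set.
Inner query → {4}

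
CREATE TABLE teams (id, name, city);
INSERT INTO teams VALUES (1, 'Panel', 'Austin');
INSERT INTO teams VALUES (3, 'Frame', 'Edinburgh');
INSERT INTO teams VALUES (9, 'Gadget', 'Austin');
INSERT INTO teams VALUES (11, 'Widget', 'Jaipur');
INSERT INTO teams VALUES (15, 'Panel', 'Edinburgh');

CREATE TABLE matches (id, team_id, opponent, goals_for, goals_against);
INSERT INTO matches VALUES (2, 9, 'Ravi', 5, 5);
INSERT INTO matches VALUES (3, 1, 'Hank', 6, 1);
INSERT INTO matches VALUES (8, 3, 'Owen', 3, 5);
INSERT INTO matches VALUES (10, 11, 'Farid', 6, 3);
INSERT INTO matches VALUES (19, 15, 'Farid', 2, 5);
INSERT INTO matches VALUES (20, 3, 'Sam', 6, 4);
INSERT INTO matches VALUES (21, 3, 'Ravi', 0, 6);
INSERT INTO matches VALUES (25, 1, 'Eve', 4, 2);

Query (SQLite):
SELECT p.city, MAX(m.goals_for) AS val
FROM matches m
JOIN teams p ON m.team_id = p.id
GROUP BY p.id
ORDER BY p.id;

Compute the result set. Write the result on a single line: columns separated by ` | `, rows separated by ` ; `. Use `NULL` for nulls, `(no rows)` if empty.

Join each matches row to its teams via team_id.
Group joined rows by teams.id; compute MAX(m.goals_for) per group.
  1: ids {3, 25} → MAX(m.goals_for)=6
  3: ids {8, 20, 21} → MAX(m.goals_for)=6
  9: ids {2} → MAX(m.goals_for)=5
  11: ids {10} → MAX(m.goals_for)=6
  15: ids {19} → MAX(m.goals_for)=2

Austin | 6 ; Edinburgh | 6 ; Austin | 5 ; Jaipur | 6 ; Edinburgh | 2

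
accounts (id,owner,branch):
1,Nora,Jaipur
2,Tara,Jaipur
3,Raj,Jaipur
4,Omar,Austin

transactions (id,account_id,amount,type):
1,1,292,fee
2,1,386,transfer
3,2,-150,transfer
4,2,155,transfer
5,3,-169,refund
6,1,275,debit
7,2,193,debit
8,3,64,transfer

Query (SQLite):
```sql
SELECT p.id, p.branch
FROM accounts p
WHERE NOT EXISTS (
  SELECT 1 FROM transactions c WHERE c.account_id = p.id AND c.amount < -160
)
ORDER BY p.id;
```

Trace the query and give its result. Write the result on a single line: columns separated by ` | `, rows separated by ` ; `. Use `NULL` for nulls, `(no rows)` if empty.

For each accounts row, check whether any transactions with matching account_id has amount < -160.
Keep rows where that is false.

1 | Jaipur ; 2 | Jaipur ; 4 | Austin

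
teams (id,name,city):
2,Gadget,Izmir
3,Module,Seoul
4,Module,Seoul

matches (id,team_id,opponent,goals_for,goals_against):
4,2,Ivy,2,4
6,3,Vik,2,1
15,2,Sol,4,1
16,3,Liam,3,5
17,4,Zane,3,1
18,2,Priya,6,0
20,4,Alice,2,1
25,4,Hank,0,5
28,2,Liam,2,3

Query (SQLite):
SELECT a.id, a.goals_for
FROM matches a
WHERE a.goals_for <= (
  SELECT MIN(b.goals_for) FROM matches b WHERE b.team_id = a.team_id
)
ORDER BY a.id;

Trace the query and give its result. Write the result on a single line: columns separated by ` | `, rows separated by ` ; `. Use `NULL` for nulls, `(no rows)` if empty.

4 | 2 ; 6 | 2 ; 25 | 0 ; 28 | 2

For each matches row a, compute MIN(goals_for) over rows sharing a.team_id.
Keep row a if a.goals_for <= that per-group MIN.
  team_id=2: MIN(goals_for) = 2
  team_id=3: MIN(goals_for) = 2
  team_id=4: MIN(goals_for) = 0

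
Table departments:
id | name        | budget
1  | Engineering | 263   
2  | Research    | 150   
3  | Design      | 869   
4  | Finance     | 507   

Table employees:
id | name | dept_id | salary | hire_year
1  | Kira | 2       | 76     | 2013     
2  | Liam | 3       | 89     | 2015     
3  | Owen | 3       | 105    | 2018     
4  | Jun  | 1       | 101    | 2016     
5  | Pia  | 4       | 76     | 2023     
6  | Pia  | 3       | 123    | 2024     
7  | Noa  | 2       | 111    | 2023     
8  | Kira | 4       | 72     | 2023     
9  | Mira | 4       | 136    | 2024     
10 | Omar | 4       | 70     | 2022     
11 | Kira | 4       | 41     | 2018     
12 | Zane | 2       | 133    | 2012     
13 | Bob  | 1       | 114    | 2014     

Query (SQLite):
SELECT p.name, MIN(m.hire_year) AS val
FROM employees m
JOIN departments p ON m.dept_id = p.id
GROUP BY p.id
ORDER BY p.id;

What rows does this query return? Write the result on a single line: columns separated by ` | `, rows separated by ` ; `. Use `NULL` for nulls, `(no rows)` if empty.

Engineering | 2014 ; Research | 2012 ; Design | 2015 ; Finance | 2018

Join each employees row to its departments via dept_id.
Group joined rows by departments.id; compute MIN(m.hire_year) per group.
  1: ids {4, 13} → MIN(m.hire_year)=2014
  2: ids {1, 7, 12} → MIN(m.hire_year)=2012
  3: ids {2, 3, 6} → MIN(m.hire_year)=2015
  4: ids {5, 8, 9, 10, 11} → MIN(m.hire_year)=2018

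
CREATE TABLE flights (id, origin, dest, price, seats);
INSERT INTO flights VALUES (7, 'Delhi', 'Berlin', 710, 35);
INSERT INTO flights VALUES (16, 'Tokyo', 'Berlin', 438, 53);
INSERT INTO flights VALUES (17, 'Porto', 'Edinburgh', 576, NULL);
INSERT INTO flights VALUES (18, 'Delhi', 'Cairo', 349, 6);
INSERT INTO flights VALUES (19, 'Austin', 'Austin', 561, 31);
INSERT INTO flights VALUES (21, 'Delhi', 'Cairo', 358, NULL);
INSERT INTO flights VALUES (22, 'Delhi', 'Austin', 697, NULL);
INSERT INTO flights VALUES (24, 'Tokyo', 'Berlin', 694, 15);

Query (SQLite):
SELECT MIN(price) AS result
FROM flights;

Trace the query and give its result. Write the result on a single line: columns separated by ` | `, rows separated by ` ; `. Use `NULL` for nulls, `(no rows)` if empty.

All price values: [710, 438, 576, 349, 561, 358, 697, 694].
MIN of non-NULL values = 349.

349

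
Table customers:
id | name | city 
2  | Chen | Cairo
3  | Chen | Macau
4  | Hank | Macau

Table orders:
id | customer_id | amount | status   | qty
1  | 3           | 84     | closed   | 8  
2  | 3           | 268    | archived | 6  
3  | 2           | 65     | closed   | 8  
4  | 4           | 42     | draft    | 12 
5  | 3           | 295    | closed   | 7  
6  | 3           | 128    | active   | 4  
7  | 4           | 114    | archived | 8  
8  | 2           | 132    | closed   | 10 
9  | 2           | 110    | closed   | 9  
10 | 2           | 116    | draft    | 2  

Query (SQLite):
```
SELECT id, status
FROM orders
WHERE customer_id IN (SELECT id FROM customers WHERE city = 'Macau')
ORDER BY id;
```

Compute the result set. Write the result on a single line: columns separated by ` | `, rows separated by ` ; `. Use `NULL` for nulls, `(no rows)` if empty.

1 | closed ; 2 | archived ; 4 | draft ; 5 | closed ; 6 | active ; 7 | archived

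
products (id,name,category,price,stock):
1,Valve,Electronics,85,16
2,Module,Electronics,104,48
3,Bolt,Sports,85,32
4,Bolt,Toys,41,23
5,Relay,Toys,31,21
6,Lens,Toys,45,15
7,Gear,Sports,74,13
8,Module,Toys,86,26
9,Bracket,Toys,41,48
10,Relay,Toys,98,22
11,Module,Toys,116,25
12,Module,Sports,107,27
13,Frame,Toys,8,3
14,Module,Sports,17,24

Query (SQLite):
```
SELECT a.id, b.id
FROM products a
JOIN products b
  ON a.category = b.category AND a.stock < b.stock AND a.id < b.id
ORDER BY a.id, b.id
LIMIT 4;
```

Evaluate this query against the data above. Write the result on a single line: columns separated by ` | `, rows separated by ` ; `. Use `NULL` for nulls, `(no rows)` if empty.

1 | 2 ; 4 | 8 ; 4 | 9 ; 4 | 11

Pairs (a,b) with same category, a.stock < b.stock, a.id < b.id.
category groups: Electronics:{1,2} Sports:{3,7,12,14} Toys:{4,5,6,8,9,10,11,13}
Ordered by (a.id, b.id); first 4.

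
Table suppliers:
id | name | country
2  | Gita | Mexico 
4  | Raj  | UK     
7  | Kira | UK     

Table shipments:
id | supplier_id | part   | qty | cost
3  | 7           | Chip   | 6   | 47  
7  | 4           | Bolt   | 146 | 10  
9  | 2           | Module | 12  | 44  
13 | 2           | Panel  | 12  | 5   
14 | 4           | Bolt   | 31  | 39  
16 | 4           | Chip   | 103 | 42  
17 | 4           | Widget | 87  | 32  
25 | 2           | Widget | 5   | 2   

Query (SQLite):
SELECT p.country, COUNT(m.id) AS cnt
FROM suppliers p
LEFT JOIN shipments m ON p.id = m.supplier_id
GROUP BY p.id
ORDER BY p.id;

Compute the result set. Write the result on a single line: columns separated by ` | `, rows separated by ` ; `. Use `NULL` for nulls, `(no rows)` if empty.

LEFT JOIN keeps every suppliers row; unmatched ones get NULL for shipments columns.
Group by suppliers.id and compute COUNT(m.id). COUNT(col) of an all-NULL group is 0.
  2: ids {9, 13, 25} → COUNT(m.id)=3
  4: ids {7, 14, 16, 17} → COUNT(m.id)=4
  7: ids {3} → COUNT(m.id)=1

Mexico | 3 ; UK | 4 ; UK | 1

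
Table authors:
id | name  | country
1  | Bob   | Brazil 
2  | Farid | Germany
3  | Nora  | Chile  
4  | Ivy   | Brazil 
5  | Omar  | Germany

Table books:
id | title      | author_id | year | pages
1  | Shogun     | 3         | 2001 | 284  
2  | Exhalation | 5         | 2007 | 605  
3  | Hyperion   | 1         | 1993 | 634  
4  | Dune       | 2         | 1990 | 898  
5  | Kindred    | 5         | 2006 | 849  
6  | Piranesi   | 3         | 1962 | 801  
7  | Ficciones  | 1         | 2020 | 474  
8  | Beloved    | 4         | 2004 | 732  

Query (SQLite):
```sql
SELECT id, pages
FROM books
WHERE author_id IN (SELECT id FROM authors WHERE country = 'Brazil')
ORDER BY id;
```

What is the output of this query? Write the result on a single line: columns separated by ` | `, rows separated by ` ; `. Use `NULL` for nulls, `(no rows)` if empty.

Inner query: authors.id where country = 'Brazil'.
Outer: keep books rows whose author_id is in that set.
Inner query → {1, 4}

3 | 634 ; 7 | 474 ; 8 | 732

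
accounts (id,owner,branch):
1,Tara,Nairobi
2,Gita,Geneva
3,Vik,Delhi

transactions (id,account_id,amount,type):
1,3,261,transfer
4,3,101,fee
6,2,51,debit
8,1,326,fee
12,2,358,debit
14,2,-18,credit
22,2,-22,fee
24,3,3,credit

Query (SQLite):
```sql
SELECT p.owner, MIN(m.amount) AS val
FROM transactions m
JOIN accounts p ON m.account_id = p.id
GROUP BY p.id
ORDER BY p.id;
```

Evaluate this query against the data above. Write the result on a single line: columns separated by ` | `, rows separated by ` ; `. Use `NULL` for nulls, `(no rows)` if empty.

Tara | 326 ; Gita | -22 ; Vik | 3

Join each transactions row to its accounts via account_id.
Group joined rows by accounts.id; compute MIN(m.amount) per group.
  1: ids {8} → MIN(m.amount)=326
  2: ids {6, 12, 14, 22} → MIN(m.amount)=-22
  3: ids {1, 4, 24} → MIN(m.amount)=3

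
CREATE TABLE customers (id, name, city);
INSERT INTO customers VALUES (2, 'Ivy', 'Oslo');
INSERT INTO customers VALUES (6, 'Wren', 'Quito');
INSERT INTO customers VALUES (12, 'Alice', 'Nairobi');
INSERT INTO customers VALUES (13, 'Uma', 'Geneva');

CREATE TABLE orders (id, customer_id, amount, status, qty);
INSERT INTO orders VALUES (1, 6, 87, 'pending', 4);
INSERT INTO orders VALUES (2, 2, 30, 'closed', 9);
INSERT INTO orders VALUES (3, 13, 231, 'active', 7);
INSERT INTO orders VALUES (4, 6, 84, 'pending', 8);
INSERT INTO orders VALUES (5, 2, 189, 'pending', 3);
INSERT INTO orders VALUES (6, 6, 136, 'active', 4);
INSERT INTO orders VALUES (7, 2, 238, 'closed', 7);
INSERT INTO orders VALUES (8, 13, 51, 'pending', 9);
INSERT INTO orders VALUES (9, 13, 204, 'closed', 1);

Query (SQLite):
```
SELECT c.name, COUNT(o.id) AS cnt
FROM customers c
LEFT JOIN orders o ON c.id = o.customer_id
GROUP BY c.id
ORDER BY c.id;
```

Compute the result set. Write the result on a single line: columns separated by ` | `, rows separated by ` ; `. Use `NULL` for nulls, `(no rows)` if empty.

Ivy | 3 ; Wren | 3 ; Alice | 0 ; Uma | 3

LEFT JOIN keeps every customers row; unmatched ones get NULL for orders columns.
Group by customers.id and compute COUNT(o.id). COUNT(col) of an all-NULL group is 0.
  2: ids {2, 5, 7} → COUNT(o.id)=3
  6: ids {1, 4, 6} → COUNT(o.id)=3
  12: ids {—} → COUNT(o.id)=0
  13: ids {3, 8, 9} → COUNT(o.id)=3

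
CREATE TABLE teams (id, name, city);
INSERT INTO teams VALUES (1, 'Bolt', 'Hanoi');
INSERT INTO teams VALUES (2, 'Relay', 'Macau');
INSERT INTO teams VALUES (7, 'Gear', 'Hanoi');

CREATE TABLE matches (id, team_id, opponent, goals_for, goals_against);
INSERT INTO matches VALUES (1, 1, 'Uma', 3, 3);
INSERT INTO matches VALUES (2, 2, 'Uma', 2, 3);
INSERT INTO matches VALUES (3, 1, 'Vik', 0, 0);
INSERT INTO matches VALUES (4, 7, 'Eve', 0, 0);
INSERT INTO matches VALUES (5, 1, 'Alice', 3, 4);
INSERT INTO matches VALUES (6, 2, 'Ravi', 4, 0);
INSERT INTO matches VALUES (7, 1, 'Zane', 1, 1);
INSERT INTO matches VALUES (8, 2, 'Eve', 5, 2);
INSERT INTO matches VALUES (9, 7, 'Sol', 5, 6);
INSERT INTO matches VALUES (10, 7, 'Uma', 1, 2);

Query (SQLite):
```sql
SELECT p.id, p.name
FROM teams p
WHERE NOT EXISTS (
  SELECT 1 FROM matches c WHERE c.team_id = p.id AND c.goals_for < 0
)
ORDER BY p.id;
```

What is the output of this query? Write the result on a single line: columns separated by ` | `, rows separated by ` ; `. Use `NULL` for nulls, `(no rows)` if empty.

For each teams row, check whether any matches with matching team_id has goals_for < 0.
Keep rows where that is false.

1 | Bolt ; 2 | Relay ; 7 | Gear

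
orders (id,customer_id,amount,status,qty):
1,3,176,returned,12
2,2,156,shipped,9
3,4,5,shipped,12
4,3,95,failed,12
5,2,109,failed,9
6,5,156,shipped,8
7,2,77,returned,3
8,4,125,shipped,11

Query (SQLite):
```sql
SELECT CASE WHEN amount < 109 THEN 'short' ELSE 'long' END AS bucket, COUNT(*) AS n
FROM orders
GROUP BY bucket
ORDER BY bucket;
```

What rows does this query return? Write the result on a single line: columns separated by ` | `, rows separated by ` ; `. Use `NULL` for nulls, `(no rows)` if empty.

Bucket rows by amount < 109 → 'short' else 'long'; count each bucket.

long | 5 ; short | 3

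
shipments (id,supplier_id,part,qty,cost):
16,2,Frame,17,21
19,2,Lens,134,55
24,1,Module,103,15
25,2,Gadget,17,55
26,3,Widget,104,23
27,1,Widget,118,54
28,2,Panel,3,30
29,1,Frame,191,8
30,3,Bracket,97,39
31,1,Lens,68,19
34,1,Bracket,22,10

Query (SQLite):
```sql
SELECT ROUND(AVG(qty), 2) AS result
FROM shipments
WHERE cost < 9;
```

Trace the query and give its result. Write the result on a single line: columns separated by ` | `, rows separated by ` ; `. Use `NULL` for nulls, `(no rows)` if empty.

191

Rows where cost < 9 → qty values: [191].
AVG = 191 / 1 (rounded to 2 dp).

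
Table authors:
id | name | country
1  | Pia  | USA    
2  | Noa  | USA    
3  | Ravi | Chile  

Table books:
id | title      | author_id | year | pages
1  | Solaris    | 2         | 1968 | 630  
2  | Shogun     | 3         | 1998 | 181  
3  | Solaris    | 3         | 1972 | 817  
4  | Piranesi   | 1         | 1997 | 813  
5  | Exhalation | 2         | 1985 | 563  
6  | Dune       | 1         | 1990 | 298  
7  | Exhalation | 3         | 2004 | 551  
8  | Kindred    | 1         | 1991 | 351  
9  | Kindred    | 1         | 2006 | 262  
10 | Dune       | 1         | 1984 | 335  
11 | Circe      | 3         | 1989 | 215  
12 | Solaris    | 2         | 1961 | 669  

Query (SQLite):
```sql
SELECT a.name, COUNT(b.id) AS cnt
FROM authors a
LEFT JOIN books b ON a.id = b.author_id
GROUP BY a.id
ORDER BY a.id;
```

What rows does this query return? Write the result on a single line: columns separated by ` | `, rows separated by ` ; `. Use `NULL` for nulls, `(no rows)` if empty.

LEFT JOIN keeps every authors row; unmatched ones get NULL for books columns.
Group by authors.id and compute COUNT(b.id). COUNT(col) of an all-NULL group is 0.
  1: ids {4, 6, 8, 9, 10} → COUNT(b.id)=5
  2: ids {1, 5, 12} → COUNT(b.id)=3
  3: ids {2, 3, 7, 11} → COUNT(b.id)=4

Pia | 5 ; Noa | 3 ; Ravi | 4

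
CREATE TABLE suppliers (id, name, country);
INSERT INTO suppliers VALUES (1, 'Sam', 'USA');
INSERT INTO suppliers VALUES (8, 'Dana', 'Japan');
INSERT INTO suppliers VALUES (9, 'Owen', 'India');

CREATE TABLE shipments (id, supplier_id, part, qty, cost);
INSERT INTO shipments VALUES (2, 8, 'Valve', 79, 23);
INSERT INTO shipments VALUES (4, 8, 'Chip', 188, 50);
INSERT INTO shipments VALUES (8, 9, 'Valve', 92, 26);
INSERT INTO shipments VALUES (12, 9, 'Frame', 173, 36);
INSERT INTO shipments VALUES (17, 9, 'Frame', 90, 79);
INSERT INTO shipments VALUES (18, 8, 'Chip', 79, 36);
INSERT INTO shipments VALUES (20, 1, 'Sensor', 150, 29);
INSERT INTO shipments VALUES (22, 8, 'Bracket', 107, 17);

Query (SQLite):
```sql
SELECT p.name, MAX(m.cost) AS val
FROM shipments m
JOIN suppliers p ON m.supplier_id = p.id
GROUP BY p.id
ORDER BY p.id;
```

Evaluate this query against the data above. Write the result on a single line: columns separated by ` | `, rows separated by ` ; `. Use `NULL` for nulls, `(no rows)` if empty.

Sam | 29 ; Dana | 50 ; Owen | 79

Join each shipments row to its suppliers via supplier_id.
Group joined rows by suppliers.id; compute MAX(m.cost) per group.
  1: ids {20} → MAX(m.cost)=29
  8: ids {2, 4, 18, 22} → MAX(m.cost)=50
  9: ids {8, 12, 17} → MAX(m.cost)=79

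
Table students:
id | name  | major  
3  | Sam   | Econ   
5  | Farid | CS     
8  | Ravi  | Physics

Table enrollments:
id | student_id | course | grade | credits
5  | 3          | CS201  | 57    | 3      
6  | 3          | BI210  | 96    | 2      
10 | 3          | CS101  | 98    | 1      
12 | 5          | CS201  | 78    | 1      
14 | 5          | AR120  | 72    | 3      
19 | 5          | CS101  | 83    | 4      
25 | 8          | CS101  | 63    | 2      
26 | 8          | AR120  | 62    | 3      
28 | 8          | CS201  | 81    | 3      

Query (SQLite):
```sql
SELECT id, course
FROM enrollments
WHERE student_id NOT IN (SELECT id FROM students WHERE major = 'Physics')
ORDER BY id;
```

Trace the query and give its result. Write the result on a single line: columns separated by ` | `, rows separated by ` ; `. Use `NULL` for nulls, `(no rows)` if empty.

5 | CS201 ; 6 | BI210 ; 10 | CS101 ; 12 | CS201 ; 14 | AR120 ; 19 | CS101

Inner query: students.id where major = 'Physics'.
Outer: keep enrollments rows whose student_id is not in that set.
Inner query → {8}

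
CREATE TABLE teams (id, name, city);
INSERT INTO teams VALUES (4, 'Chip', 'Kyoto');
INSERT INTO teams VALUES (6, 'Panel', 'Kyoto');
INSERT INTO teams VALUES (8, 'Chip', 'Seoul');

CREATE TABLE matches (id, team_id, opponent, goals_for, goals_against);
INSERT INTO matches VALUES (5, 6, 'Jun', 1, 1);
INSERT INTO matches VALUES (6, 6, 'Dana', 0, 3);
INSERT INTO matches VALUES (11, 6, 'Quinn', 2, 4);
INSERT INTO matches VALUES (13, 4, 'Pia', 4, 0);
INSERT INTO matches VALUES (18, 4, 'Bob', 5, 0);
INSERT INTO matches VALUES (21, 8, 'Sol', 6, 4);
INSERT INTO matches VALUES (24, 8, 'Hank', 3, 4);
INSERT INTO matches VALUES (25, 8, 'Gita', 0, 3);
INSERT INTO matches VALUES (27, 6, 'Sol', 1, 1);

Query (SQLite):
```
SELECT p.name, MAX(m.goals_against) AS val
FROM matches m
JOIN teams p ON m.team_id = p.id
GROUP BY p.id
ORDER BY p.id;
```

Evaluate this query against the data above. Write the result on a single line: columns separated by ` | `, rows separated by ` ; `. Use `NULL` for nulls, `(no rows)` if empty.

Join each matches row to its teams via team_id.
Group joined rows by teams.id; compute MAX(m.goals_against) per group.
  4: ids {13, 18} → MAX(m.goals_against)=0
  6: ids {5, 6, 11, 27} → MAX(m.goals_against)=4
  8: ids {21, 24, 25} → MAX(m.goals_against)=4

Chip | 0 ; Panel | 4 ; Chip | 4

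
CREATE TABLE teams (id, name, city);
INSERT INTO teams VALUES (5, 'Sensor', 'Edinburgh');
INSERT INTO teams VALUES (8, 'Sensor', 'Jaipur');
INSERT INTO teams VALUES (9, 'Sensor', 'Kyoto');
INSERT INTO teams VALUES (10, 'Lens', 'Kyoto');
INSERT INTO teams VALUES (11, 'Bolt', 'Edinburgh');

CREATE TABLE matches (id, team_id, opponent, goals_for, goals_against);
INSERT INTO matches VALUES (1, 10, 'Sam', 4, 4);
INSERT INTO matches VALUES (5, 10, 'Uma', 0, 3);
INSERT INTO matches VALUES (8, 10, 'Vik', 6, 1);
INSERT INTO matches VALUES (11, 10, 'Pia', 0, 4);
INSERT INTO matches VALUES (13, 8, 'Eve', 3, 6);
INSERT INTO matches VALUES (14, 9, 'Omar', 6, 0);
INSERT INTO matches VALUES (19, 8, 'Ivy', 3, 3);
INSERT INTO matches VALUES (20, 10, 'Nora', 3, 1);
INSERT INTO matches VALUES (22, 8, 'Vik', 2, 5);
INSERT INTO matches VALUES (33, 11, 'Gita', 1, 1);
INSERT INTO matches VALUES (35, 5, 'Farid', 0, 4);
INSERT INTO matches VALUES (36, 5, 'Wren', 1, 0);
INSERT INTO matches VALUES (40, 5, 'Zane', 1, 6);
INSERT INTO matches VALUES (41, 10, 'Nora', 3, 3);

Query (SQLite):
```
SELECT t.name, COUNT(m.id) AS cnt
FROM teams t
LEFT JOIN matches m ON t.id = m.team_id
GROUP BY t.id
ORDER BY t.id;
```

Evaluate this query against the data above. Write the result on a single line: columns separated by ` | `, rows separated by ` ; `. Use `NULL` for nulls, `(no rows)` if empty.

Sensor | 3 ; Sensor | 3 ; Sensor | 1 ; Lens | 6 ; Bolt | 1

LEFT JOIN keeps every teams row; unmatched ones get NULL for matches columns.
Group by teams.id and compute COUNT(m.id). COUNT(col) of an all-NULL group is 0.
  5: ids {35, 36, 40} → COUNT(m.id)=3
  8: ids {13, 19, 22} → COUNT(m.id)=3
  9: ids {14} → COUNT(m.id)=1
  10: ids {1, 5, 8, 11, 20, 41} → COUNT(m.id)=6
  11: ids {33} → COUNT(m.id)=1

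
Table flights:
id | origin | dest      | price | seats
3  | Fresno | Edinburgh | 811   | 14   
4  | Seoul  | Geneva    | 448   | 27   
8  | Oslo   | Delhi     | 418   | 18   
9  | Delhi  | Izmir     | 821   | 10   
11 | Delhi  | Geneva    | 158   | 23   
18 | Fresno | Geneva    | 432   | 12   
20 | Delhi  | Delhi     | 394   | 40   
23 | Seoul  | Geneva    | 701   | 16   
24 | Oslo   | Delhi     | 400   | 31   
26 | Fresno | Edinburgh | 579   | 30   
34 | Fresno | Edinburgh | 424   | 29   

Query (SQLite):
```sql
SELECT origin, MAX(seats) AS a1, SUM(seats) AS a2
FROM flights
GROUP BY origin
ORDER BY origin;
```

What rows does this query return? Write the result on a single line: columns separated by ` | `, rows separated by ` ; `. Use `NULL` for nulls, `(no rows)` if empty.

Group flights by origin.
Per group compute: MAX(seats), SUM(seats).
  Delhi: ids {9, 11, 20} → MAX(seats)=40, SUM(seats)=73
  Fresno: ids {3, 18, 26, 34} → MAX(seats)=30, SUM(seats)=85
  Oslo: ids {8, 24} → MAX(seats)=31, SUM(seats)=49
  Seoul: ids {4, 23} → MAX(seats)=27, SUM(seats)=43

Delhi | 40 | 73 ; Fresno | 30 | 85 ; Oslo | 31 | 49 ; Seoul | 27 | 43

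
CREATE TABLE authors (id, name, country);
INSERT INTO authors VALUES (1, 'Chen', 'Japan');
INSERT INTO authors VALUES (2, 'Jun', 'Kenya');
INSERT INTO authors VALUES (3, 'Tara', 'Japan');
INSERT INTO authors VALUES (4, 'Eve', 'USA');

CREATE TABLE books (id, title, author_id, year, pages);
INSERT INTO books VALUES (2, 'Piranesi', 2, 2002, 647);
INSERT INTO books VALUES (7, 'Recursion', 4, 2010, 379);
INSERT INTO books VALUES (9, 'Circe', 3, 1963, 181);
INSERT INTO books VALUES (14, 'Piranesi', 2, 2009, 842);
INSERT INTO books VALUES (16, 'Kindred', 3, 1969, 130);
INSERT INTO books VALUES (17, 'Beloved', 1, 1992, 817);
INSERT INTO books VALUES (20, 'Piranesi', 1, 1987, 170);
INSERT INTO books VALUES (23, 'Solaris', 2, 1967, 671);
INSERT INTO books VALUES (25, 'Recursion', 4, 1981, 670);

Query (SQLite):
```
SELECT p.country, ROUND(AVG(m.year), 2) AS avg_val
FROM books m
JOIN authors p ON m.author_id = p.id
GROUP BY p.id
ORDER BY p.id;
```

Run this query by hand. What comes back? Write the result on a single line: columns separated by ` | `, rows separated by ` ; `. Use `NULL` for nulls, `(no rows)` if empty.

Japan | 1989.5 ; Kenya | 1992.67 ; Japan | 1966 ; USA | 1995.5

Join each books row to its authors via author_id.
Group joined rows by authors.id; compute ROUND(AVG(m.year), 2) per group.
  1: ids {17, 20} → ROUND(AVG(m.year), 2)=1989.5
  2: ids {2, 14, 23} → ROUND(AVG(m.year), 2)=1992.67
  3: ids {9, 16} → ROUND(AVG(m.year), 2)=1966
  4: ids {7, 25} → ROUND(AVG(m.year), 2)=1995.5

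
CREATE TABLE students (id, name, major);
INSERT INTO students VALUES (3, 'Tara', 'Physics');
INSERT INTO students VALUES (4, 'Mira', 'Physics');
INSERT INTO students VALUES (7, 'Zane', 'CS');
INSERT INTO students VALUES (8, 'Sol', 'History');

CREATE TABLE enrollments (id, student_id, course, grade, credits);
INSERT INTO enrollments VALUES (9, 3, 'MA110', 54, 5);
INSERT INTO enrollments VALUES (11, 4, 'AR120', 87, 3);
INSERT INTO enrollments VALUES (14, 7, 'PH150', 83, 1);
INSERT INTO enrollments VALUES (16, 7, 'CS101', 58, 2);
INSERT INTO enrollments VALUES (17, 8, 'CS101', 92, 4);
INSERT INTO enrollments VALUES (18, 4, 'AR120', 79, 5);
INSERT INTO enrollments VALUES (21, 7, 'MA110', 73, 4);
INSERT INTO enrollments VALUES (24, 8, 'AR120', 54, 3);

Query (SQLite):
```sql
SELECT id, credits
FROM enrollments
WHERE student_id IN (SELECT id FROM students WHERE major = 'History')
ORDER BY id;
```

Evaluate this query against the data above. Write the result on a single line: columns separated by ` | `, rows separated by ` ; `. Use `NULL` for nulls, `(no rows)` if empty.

Inner query: students.id where major = 'History'.
Outer: keep enrollments rows whose student_id is in that set.
Inner query → {8}

17 | 4 ; 24 | 3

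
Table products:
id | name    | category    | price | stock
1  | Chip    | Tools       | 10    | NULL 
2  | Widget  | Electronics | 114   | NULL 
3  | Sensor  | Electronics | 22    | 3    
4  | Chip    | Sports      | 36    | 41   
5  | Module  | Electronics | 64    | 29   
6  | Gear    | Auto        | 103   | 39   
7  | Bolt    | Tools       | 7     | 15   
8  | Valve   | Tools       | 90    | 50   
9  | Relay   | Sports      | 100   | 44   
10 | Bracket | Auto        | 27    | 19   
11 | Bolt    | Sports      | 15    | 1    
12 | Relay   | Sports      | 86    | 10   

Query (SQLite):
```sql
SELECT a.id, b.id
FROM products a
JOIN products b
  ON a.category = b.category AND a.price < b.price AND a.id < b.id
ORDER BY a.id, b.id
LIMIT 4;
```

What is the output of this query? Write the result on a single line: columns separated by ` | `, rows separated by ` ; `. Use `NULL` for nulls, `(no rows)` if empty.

1 | 8 ; 3 | 5 ; 4 | 9 ; 4 | 12

Pairs (a,b) with same category, a.price < b.price, a.id < b.id.
category groups: Auto:{6,10} Electronics:{2,3,5} Sports:{4,9,11,12} Tools:{1,7,8}
Ordered by (a.id, b.id); first 4.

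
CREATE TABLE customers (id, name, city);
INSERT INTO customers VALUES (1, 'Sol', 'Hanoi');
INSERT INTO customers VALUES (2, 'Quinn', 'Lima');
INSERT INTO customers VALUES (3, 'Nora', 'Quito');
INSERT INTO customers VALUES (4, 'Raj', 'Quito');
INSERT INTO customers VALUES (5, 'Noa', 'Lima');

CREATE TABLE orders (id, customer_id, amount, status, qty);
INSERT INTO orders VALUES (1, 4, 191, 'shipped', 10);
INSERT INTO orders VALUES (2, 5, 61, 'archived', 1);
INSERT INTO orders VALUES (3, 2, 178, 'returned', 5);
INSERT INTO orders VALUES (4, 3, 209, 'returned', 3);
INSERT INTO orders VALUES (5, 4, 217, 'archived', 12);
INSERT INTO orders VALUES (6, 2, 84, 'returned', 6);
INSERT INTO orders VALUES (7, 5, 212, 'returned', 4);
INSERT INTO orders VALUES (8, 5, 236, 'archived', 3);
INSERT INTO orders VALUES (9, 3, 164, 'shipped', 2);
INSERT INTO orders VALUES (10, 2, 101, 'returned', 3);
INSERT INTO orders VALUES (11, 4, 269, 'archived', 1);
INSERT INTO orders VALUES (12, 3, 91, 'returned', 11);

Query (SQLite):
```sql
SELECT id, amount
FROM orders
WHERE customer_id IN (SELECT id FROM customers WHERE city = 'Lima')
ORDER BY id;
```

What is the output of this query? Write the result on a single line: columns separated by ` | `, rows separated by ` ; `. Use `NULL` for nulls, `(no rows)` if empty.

Inner query: customers.id where city = 'Lima'.
Outer: keep orders rows whose customer_id is in that set.
Inner query → {2, 5}

2 | 61 ; 3 | 178 ; 6 | 84 ; 7 | 212 ; 8 | 236 ; 10 | 101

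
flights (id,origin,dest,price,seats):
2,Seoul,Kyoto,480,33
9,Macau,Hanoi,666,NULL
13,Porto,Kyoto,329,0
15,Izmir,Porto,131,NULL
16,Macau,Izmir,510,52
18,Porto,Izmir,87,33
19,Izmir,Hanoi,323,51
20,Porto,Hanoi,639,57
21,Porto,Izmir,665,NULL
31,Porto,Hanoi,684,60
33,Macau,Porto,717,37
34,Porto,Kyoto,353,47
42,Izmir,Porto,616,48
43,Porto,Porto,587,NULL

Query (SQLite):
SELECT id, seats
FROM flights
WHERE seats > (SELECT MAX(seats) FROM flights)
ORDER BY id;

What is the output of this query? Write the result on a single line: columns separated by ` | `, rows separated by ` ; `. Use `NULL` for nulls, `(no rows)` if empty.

(no rows)

Scalar subquery: MAX(seats) over all flights rows = 60.
Keep rows where seats > that value.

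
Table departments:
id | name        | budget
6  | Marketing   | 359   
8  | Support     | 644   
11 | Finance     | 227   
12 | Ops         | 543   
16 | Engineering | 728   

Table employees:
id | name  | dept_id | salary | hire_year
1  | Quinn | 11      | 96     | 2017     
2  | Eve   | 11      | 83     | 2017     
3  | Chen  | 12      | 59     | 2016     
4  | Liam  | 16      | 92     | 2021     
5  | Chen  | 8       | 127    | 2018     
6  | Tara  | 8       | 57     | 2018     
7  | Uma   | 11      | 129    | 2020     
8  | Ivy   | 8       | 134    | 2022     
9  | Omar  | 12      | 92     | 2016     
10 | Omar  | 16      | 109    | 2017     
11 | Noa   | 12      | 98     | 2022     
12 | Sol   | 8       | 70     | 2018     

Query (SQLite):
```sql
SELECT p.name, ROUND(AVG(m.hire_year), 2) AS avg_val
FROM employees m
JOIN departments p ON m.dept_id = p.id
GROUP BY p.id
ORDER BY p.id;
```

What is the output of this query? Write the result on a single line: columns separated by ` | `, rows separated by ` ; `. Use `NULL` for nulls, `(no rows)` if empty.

Support | 2019 ; Finance | 2018 ; Ops | 2018 ; Engineering | 2019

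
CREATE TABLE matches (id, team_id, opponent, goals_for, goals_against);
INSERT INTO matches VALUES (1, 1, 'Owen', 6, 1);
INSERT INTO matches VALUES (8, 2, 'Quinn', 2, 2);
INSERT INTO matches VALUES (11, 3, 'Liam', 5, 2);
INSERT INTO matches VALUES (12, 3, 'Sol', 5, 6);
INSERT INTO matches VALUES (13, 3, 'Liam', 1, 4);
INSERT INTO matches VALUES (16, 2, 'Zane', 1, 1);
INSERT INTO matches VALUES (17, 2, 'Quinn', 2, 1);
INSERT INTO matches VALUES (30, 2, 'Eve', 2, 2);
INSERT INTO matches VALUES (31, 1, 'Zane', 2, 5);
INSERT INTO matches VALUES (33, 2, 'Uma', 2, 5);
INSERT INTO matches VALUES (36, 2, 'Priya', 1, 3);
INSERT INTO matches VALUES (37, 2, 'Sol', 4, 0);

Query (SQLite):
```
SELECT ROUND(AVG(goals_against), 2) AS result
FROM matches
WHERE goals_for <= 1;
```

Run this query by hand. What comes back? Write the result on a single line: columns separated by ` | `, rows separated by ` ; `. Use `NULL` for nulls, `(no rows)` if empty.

Rows where goals_for <= 1 → goals_against values: [4, 1, 3].
AVG = 8 / 3 (rounded to 2 dp).

2.67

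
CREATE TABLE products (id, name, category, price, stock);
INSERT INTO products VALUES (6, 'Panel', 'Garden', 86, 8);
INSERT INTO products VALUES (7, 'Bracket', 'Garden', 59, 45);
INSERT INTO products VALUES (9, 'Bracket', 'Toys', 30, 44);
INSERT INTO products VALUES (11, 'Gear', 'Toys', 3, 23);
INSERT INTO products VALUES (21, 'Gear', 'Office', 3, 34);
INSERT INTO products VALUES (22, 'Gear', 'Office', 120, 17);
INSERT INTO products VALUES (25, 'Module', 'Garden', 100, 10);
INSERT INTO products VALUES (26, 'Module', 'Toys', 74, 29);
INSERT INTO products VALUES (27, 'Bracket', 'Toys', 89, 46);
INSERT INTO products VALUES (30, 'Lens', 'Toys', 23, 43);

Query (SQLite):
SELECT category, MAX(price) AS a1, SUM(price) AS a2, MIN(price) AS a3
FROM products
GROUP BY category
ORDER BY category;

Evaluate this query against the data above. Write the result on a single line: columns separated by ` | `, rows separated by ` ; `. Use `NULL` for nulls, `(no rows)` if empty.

Group products by category.
Per group compute: MAX(price), SUM(price), MIN(price).
  Garden: ids {6, 7, 25} → MAX(price)=100, SUM(price)=245, MIN(price)=59
  Office: ids {21, 22} → MAX(price)=120, SUM(price)=123, MIN(price)=3
  Toys: ids {9, 11, 26, 27, 30} → MAX(price)=89, SUM(price)=219, MIN(price)=3

Garden | 100 | 245 | 59 ; Office | 120 | 123 | 3 ; Toys | 89 | 219 | 3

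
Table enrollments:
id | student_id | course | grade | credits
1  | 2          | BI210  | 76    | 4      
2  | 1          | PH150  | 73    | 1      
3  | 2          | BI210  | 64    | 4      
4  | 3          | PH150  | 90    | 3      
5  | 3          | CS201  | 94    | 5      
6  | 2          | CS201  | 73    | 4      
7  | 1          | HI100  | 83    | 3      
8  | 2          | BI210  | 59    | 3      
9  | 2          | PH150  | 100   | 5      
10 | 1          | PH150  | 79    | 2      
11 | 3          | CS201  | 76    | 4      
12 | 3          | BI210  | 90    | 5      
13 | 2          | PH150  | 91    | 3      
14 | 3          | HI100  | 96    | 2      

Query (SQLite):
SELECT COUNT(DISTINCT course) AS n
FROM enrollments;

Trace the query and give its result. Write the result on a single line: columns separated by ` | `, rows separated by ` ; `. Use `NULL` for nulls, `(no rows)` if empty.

Count distinct non-NULL course values.

4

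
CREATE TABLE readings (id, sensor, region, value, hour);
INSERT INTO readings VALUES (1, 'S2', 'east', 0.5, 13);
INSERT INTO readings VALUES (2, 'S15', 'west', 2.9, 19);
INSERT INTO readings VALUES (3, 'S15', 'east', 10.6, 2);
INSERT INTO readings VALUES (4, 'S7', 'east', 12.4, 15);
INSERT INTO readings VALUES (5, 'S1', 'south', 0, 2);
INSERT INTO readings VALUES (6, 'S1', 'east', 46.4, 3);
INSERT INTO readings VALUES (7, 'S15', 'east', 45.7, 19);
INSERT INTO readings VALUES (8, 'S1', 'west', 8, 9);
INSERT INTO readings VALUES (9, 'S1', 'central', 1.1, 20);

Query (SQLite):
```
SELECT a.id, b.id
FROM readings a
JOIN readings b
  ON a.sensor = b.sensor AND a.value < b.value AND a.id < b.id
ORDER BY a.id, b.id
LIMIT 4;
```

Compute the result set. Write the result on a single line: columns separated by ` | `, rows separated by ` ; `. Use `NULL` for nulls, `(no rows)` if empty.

2 | 3 ; 2 | 7 ; 3 | 7 ; 5 | 6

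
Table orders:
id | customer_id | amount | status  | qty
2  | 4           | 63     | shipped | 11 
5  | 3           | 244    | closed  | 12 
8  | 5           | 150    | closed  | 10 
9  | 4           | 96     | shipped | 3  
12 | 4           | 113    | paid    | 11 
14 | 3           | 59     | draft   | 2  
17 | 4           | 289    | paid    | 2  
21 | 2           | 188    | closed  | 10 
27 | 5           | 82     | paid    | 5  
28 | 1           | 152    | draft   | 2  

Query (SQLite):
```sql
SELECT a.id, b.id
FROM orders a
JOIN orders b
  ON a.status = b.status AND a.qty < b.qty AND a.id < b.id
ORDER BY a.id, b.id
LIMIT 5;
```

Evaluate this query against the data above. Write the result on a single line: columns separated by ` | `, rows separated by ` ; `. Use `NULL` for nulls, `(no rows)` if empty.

Pairs (a,b) with same status, a.qty < b.qty, a.id < b.id.
status groups: closed:{5,8,21} draft:{14,28} paid:{12,17,27} shipped:{2,9}
Ordered by (a.id, b.id); first 5.

17 | 27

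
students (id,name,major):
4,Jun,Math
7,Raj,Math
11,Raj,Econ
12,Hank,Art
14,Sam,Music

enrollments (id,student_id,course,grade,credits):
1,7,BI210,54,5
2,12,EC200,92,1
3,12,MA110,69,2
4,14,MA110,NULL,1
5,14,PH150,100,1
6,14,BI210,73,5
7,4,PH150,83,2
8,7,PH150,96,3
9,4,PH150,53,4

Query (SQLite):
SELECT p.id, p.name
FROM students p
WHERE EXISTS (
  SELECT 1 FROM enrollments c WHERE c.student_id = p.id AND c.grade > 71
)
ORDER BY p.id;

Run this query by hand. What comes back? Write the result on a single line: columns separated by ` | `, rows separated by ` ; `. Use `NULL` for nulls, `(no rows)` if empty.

For each students row, check whether any enrollments with matching student_id has grade > 71.
Keep rows where that is true.

4 | Jun ; 7 | Raj ; 12 | Hank ; 14 | Sam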